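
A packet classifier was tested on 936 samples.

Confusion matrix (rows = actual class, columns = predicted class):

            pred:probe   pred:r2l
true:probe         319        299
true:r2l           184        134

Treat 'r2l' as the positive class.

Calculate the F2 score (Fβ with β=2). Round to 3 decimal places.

Fβ = (1+β²)·TP / ((1+β²)·TP + β²·FN + FP), with β²=4
= 5·134 / (5·134 + 4·184 + 299) = 0.393

0.393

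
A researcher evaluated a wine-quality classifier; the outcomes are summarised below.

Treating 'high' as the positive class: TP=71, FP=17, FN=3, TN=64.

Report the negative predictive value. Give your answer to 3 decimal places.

NPV = TN/(TN+FN) = 64/(64+3) = 0.955

0.955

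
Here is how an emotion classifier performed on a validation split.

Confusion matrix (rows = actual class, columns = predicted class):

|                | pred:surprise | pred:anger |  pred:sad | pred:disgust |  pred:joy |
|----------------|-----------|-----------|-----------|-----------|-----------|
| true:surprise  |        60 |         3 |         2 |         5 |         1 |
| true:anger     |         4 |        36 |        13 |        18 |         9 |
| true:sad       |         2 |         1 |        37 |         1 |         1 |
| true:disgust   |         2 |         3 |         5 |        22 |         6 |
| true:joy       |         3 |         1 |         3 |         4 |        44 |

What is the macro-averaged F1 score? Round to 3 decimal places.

0.682

Per-class F1 score (2·TP/(2·TP+FP+FN)):
  surprise: TP=60, FP=4+2+2+3=11, FN=3+2+5+1=11 → 120/142 = 0.8451
  anger: TP=36, FP=3+1+3+1=8, FN=4+13+18+9=44 → 72/124 = 0.5806
  sad: TP=37, FP=2+13+5+3=23, FN=2+1+1+1=5 → 74/102 = 0.7255
  disgust: TP=22, FP=5+18+1+4=28, FN=2+3+5+6=16 → 44/88 = 0.5000
  joy: TP=44, FP=1+9+1+6=17, FN=3+1+3+4=11 → 88/116 = 0.7586
Macro-F1 score = mean = (0.8451 + 0.5806 + 0.7255 + 0.5000 + 0.7586) / 5 = 0.682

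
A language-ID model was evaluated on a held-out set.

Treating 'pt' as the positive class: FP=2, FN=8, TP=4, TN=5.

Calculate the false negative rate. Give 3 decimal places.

FNR = FN/(FN+TP) = 8/(8+4) = 0.667

0.667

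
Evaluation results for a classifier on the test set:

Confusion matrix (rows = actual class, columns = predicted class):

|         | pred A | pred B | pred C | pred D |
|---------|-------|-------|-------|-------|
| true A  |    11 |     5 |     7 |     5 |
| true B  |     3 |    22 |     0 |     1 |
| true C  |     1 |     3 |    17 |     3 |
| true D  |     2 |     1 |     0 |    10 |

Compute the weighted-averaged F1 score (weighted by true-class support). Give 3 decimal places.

0.647

Per-class F1 score (2·TP/(2·TP+FP+FN)):
  A: TP=11, FP=3+1+2=6, FN=5+7+5=17 → 22/45 = 0.4889
  B: TP=22, FP=5+3+1=9, FN=3+0+1=4 → 44/57 = 0.7719
  C: TP=17, FP=7+0+0=7, FN=1+3+3=7 → 34/48 = 0.7083
  D: TP=10, FP=5+1+3=9, FN=2+1+0=3 → 20/32 = 0.6250
Weighted-F1 score = Σ (supportᵢ/N)·F1 scoreᵢ with N=91: (28/91)·0.4889 + (26/91)·0.7719 + (24/91)·0.7083 + (13/91)·0.6250 = 0.647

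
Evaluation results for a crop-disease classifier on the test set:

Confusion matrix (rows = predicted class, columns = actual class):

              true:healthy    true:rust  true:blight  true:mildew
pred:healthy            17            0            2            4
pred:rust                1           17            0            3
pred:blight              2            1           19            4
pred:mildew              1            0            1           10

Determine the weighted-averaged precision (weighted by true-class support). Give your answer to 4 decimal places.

Per-class precision (TP/(TP+FP)):
  healthy: TP=17, FP=0+2+4=6 → 17/23 = 0.73913
  rust: TP=17, FP=1+0+3=4 → 17/21 = 0.80952
  blight: TP=19, FP=2+1+4=7 → 19/26 = 0.73077
  mildew: TP=10, FP=1+0+1=2 → 10/12 = 0.83333
Weighted-precision = Σ (supportᵢ/N)·precisionᵢ with N=82: (21/82)·0.73913 + (18/82)·0.80952 + (22/82)·0.73077 + (21/82)·0.83333 = 0.7765

0.7765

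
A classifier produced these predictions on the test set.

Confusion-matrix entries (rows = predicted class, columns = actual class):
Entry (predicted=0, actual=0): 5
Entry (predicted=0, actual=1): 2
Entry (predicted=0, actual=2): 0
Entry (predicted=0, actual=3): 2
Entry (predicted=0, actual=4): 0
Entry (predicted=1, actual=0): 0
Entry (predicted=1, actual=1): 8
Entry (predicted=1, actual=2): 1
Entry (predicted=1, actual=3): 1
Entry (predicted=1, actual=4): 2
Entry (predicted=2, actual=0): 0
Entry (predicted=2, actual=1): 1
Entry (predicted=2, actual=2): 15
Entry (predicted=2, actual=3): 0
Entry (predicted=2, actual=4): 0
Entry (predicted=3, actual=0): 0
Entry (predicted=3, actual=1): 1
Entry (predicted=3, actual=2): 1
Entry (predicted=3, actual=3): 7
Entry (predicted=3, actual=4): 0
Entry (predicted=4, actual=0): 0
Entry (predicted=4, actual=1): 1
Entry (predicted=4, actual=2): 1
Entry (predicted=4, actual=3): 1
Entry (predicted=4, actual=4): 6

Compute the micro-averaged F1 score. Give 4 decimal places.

Micro-averaging pools counts across classes: ΣTP=41, ΣFP=14, ΣFN=14.
Micro-F1 score = 2·TP/(2·TP+FP+FN) on pooled counts = 0.7455 (equals overall accuracy in single-label multiclass).

0.7455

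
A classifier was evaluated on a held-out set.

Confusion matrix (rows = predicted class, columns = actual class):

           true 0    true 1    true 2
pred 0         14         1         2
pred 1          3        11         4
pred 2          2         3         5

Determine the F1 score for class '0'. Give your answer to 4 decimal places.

0.7778

Treat '0' as positive and all other classes as negative.
F1 score = 2·TP/(2·TP+FP+FN).
0: TP=14, FP=1+2=3, FN=3+2=5 → 28/36 = 0.77778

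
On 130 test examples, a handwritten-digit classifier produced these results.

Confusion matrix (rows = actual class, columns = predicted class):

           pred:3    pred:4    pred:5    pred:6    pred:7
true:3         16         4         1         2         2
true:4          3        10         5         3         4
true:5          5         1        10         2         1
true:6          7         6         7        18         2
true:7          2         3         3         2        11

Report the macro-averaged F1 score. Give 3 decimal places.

0.496

Per-class F1 score (2·TP/(2·TP+FP+FN)):
  3: TP=16, FP=3+5+7+2=17, FN=4+1+2+2=9 → 32/58 = 0.5517
  4: TP=10, FP=4+1+6+3=14, FN=3+5+3+4=15 → 20/49 = 0.4082
  5: TP=10, FP=1+5+7+3=16, FN=5+1+2+1=9 → 20/45 = 0.4444
  6: TP=18, FP=2+3+2+2=9, FN=7+6+7+2=22 → 36/67 = 0.5373
  7: TP=11, FP=2+4+1+2=9, FN=2+3+3+2=10 → 22/41 = 0.5366
Macro-F1 score = mean = (0.5517 + 0.4082 + 0.4444 + 0.5373 + 0.5366) / 5 = 0.496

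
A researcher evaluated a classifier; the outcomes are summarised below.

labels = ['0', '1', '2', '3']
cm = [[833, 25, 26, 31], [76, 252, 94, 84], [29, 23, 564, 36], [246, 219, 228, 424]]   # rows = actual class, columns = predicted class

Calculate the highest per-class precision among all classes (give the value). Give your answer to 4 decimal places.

0.7374

Per-class precision (TP/(TP+FP)):
  0: TP=833, FP=76+29+246=351 → 833/1184 = 0.70355
  1: TP=252, FP=25+23+219=267 → 252/519 = 0.48555
  2: TP=564, FP=26+94+228=348 → 564/912 = 0.61842
  3: TP=424, FP=31+84+36=151 → 424/575 = 0.73739
Highest is class '3' with precision = 0.7374.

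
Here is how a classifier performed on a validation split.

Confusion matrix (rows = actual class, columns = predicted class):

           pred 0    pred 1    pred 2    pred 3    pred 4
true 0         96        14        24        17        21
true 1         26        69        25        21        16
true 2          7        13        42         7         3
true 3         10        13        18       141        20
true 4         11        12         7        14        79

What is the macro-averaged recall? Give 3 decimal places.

Per-class recall (TP/(TP+FN)):
  0: TP=96, FN=14+24+17+21=76 → 96/172 = 0.5581
  1: TP=69, FN=26+25+21+16=88 → 69/157 = 0.4395
  2: TP=42, FN=7+13+7+3=30 → 42/72 = 0.5833
  3: TP=141, FN=10+13+18+20=61 → 141/202 = 0.6980
  4: TP=79, FN=11+12+7+14=44 → 79/123 = 0.6423
Macro-recall = mean = (0.5581 + 0.4395 + 0.5833 + 0.6980 + 0.6423) / 5 = 0.584

0.584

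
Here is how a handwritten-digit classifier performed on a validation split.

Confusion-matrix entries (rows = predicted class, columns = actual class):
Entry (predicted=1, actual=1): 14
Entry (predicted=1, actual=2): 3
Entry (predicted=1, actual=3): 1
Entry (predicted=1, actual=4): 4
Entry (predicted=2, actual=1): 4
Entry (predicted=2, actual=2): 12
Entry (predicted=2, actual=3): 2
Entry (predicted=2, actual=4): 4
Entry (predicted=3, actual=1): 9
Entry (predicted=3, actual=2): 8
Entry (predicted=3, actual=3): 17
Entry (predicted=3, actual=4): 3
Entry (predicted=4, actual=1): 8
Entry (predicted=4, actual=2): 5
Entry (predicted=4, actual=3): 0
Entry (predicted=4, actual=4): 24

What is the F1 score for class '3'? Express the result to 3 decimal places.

Take TP from the diagonal, FP from the rest of the '3' prediction marginal, FN from the rest of the '3' actual marginal.
F1 score = 2·TP/(2·TP+FP+FN).
3: TP=17, FP=9+8+3=20, FN=1+2+0=3 → 34/57 = 0.5965

0.596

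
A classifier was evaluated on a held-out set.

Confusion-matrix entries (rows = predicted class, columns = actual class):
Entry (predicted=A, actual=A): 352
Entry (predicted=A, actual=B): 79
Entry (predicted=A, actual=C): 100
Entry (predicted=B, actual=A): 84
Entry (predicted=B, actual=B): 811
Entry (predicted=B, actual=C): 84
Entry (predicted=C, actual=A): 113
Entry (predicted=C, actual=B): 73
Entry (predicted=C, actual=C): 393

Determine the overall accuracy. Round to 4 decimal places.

0.7449

Accuracy = trace / total = (352+811+393=1556) / 2089 = 1556/2089 = 0.7449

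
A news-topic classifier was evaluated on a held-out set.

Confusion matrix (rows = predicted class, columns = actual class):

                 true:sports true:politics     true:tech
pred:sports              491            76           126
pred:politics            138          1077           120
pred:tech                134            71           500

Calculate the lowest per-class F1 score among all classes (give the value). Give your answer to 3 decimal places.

0.674

Per-class F1 score (2·TP/(2·TP+FP+FN)):
  sports: TP=491, FP=76+126=202, FN=138+134=272 → 982/1456 = 0.6745
  politics: TP=1077, FP=138+120=258, FN=76+71=147 → 2154/2559 = 0.8417
  tech: TP=500, FP=134+71=205, FN=126+120=246 → 1000/1451 = 0.6892
Lowest is class 'sports' with F1 score = 0.674.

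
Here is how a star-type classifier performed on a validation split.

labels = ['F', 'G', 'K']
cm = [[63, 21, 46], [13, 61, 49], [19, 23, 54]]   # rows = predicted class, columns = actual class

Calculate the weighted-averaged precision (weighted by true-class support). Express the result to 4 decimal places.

Per-class precision (TP/(TP+FP)):
  F: TP=63, FP=21+46=67 → 63/130 = 0.48462
  G: TP=61, FP=13+49=62 → 61/123 = 0.49593
  K: TP=54, FP=19+23=42 → 54/96 = 0.56250
Weighted-precision = Σ (supportᵢ/N)·precisionᵢ with N=349: (95/349)·0.48462 + (105/349)·0.49593 + (149/349)·0.56250 = 0.5213

0.5213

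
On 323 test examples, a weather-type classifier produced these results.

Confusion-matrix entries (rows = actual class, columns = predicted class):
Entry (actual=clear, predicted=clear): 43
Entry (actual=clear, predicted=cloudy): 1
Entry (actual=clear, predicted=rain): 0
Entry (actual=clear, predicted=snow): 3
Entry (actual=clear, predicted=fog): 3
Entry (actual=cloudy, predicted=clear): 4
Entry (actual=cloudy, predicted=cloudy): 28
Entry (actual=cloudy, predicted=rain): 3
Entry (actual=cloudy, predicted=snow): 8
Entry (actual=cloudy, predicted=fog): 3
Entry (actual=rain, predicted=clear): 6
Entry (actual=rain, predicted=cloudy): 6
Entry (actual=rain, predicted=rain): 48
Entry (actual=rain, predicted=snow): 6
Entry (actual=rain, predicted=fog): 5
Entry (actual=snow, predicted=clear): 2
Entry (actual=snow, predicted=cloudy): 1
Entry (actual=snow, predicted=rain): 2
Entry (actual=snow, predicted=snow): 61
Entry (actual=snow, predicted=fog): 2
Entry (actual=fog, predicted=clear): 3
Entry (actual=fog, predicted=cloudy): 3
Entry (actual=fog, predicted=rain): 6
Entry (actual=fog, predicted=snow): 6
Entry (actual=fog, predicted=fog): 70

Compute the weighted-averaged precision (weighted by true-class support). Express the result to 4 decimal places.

0.7785

Per-class precision (TP/(TP+FP)):
  clear: TP=43, FP=4+6+2+3=15 → 43/58 = 0.74138
  cloudy: TP=28, FP=1+6+1+3=11 → 28/39 = 0.71795
  rain: TP=48, FP=0+3+2+6=11 → 48/59 = 0.81356
  snow: TP=61, FP=3+8+6+6=23 → 61/84 = 0.72619
  fog: TP=70, FP=3+3+5+2=13 → 70/83 = 0.84337
Weighted-precision = Σ (supportᵢ/N)·precisionᵢ with N=323: (50/323)·0.74138 + (46/323)·0.71795 + (71/323)·0.81356 + (68/323)·0.72619 + (88/323)·0.84337 = 0.7785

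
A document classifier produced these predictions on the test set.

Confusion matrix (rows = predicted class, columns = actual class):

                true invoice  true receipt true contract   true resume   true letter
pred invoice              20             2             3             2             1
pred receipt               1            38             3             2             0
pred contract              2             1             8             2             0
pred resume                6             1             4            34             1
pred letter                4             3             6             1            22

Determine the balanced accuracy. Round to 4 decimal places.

Balanced accuracy = mean of per-class recall.
  invoice: recall = 20/33 = 0.60606
  receipt: recall = 38/45 = 0.84444
  contract: recall = 8/24 = 0.33333
  resume: recall = 34/41 = 0.82927
  letter: recall = 22/24 = 0.91667
Mean = (0.60606 + 0.84444 + 0.33333 + 0.82927 + 0.91667) / 5 = 0.7060

0.7060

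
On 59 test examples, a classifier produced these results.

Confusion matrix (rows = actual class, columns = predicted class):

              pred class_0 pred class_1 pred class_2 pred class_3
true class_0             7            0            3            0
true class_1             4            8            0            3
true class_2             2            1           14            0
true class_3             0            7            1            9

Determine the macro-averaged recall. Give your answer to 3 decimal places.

0.647

Per-class recall (TP/(TP+FN)):
  class_0: TP=7, FN=0+3+0=3 → 7/10 = 0.7000
  class_1: TP=8, FN=4+0+3=7 → 8/15 = 0.5333
  class_2: TP=14, FN=2+1+0=3 → 14/17 = 0.8235
  class_3: TP=9, FN=0+7+1=8 → 9/17 = 0.5294
Macro-recall = mean = (0.7000 + 0.5333 + 0.8235 + 0.5294) / 4 = 0.647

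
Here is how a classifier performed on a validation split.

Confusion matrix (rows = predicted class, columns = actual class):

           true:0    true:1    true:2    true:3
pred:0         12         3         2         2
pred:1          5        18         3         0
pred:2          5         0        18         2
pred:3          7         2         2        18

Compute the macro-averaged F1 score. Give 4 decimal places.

Per-class F1 score (2·TP/(2·TP+FP+FN)):
  0: TP=12, FP=3+2+2=7, FN=5+5+7=17 → 24/48 = 0.50000
  1: TP=18, FP=5+3+0=8, FN=3+0+2=5 → 36/49 = 0.73469
  2: TP=18, FP=5+0+2=7, FN=2+3+2=7 → 36/50 = 0.72000
  3: TP=18, FP=7+2+2=11, FN=2+0+2=4 → 36/51 = 0.70588
Macro-F1 score = mean = (0.50000 + 0.73469 + 0.72000 + 0.70588) / 4 = 0.6651

0.6651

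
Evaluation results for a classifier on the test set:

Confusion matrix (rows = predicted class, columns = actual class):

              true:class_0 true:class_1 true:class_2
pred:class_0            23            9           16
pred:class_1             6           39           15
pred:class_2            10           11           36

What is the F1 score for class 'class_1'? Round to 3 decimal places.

0.655

Treat 'class_1' as positive and all other classes as negative.
F1 score = 2·TP/(2·TP+FP+FN).
class_1: TP=39, FP=6+15=21, FN=9+11=20 → 78/119 = 0.6555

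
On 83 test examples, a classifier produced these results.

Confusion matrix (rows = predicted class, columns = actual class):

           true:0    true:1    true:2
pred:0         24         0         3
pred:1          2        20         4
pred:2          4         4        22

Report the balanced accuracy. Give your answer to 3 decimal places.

0.797

Balanced accuracy = mean of per-class recall.
  0: recall = 24/30 = 0.8000
  1: recall = 20/24 = 0.8333
  2: recall = 22/29 = 0.7586
Mean = (0.8000 + 0.8333 + 0.7586) / 3 = 0.797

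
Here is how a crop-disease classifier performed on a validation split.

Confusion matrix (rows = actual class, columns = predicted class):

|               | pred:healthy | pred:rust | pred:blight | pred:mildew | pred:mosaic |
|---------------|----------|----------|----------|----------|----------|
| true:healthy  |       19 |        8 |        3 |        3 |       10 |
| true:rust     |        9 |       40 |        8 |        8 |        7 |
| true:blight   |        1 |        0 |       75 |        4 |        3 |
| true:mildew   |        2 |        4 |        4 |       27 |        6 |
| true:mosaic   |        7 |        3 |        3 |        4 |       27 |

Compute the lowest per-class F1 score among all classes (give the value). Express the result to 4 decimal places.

0.4691

Per-class F1 score (2·TP/(2·TP+FP+FN)):
  healthy: TP=19, FP=9+1+2+7=19, FN=8+3+3+10=24 → 38/81 = 0.46914
  rust: TP=40, FP=8+0+4+3=15, FN=9+8+8+7=32 → 80/127 = 0.62992
  blight: TP=75, FP=3+8+4+3=18, FN=1+0+4+3=8 → 150/176 = 0.85227
  mildew: TP=27, FP=3+8+4+4=19, FN=2+4+4+6=16 → 54/89 = 0.60674
  mosaic: TP=27, FP=10+7+3+6=26, FN=7+3+3+4=17 → 54/97 = 0.55670
Lowest is class 'healthy' with F1 score = 0.4691.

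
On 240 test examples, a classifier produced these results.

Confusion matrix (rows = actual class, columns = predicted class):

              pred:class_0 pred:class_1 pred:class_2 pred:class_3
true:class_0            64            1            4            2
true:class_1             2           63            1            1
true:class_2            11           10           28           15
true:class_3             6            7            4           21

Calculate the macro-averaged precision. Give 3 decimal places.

Per-class precision (TP/(TP+FP)):
  class_0: TP=64, FP=2+11+6=19 → 64/83 = 0.7711
  class_1: TP=63, FP=1+10+7=18 → 63/81 = 0.7778
  class_2: TP=28, FP=4+1+4=9 → 28/37 = 0.7568
  class_3: TP=21, FP=2+1+15=18 → 21/39 = 0.5385
Macro-precision = mean = (0.7711 + 0.7778 + 0.7568 + 0.5385) / 4 = 0.711

0.711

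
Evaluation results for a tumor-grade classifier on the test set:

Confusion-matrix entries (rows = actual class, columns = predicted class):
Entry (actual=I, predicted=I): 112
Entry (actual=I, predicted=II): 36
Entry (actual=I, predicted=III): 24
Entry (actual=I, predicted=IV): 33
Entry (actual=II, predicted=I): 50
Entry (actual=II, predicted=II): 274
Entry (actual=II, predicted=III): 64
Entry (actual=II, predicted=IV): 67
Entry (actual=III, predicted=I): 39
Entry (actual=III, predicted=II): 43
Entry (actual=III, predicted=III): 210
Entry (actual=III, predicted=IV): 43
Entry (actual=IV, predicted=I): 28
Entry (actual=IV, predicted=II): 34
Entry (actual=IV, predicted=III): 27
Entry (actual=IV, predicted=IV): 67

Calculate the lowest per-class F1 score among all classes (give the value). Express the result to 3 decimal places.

Per-class F1 score (2·TP/(2·TP+FP+FN)):
  I: TP=112, FP=50+39+28=117, FN=36+24+33=93 → 224/434 = 0.5161
  II: TP=274, FP=36+43+34=113, FN=50+64+67=181 → 548/842 = 0.6508
  III: TP=210, FP=24+64+27=115, FN=39+43+43=125 → 420/660 = 0.6364
  IV: TP=67, FP=33+67+43=143, FN=28+34+27=89 → 134/366 = 0.3661
Lowest is class 'IV' with F1 score = 0.366.

0.366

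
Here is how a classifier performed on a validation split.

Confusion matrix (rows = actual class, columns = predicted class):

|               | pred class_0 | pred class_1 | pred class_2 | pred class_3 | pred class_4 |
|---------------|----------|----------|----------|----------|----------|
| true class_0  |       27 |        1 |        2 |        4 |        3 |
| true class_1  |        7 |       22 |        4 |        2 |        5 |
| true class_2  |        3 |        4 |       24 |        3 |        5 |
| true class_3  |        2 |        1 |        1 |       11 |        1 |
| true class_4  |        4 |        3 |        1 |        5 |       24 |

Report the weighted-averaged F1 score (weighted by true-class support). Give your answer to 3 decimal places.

0.641

Per-class F1 score (2·TP/(2·TP+FP+FN)):
  class_0: TP=27, FP=7+3+2+4=16, FN=1+2+4+3=10 → 54/80 = 0.6750
  class_1: TP=22, FP=1+4+1+3=9, FN=7+4+2+5=18 → 44/71 = 0.6197
  class_2: TP=24, FP=2+4+1+1=8, FN=3+4+3+5=15 → 48/71 = 0.6761
  class_3: TP=11, FP=4+2+3+5=14, FN=2+1+1+1=5 → 22/41 = 0.5366
  class_4: TP=24, FP=3+5+5+1=14, FN=4+3+1+5=13 → 48/75 = 0.6400
Weighted-F1 score = Σ (supportᵢ/N)·F1 scoreᵢ with N=169: (37/169)·0.6750 + (40/169)·0.6197 + (39/169)·0.6761 + (16/169)·0.5366 + (37/169)·0.6400 = 0.641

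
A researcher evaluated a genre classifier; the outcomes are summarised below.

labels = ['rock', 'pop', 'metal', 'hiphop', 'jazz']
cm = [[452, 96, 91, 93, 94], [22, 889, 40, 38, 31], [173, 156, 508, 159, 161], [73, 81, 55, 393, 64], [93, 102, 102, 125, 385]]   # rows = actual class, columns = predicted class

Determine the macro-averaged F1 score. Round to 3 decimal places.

Per-class F1 score (2·TP/(2·TP+FP+FN)):
  rock: TP=452, FP=22+173+73+93=361, FN=96+91+93+94=374 → 904/1639 = 0.5516
  pop: TP=889, FP=96+156+81+102=435, FN=22+40+38+31=131 → 1778/2344 = 0.7585
  metal: TP=508, FP=91+40+55+102=288, FN=173+156+159+161=649 → 1016/1953 = 0.5202
  hiphop: TP=393, FP=93+38+159+125=415, FN=73+81+55+64=273 → 786/1474 = 0.5332
  jazz: TP=385, FP=94+31+161+64=350, FN=93+102+102+125=422 → 770/1542 = 0.4994
Macro-F1 score = mean = (0.5516 + 0.7585 + 0.5202 + 0.5332 + 0.4994) / 5 = 0.573

0.573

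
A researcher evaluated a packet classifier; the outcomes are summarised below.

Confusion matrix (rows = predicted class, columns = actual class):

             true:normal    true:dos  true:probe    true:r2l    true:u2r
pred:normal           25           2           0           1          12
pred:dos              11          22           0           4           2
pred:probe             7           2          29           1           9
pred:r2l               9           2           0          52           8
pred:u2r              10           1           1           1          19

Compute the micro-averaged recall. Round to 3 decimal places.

0.639

Micro-averaging pools counts across classes: ΣTP=147, ΣFP=83, ΣFN=83.
Micro-recall = TP/(TP+FN) on pooled counts = 0.639 (equals overall accuracy in single-label multiclass).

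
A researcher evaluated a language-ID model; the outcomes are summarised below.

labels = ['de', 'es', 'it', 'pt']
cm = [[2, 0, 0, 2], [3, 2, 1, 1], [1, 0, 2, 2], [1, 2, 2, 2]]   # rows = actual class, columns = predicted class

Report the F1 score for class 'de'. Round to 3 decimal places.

0.364

One-vs-rest for 'de': TP = diagonal; FP = other classes predicted 'de'; FN = 'de' predicted as other.
F1 score = 2·TP/(2·TP+FP+FN).
de: TP=2, FP=3+1+1=5, FN=0+0+2=2 → 4/11 = 0.3636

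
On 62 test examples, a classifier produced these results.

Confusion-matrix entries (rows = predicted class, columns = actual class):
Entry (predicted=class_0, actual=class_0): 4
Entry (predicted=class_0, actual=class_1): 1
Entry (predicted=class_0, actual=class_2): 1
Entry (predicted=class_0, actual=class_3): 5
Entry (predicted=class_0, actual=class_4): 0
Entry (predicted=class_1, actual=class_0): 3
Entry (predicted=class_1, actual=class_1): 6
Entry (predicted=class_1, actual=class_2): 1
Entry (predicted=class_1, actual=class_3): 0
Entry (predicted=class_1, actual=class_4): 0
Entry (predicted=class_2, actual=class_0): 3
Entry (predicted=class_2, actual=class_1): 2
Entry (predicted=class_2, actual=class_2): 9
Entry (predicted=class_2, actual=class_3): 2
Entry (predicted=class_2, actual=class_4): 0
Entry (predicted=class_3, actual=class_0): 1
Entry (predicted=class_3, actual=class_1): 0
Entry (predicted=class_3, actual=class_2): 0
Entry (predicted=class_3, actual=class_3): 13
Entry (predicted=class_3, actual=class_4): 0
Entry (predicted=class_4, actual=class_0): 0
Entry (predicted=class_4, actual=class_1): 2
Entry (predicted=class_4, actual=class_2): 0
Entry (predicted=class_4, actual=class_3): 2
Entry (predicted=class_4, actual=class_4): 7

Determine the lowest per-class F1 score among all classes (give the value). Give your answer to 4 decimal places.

0.3636

Per-class F1 score (2·TP/(2·TP+FP+FN)):
  class_0: TP=4, FP=1+1+5+0=7, FN=3+3+1+0=7 → 8/22 = 0.36364
  class_1: TP=6, FP=3+1+0+0=4, FN=1+2+0+2=5 → 12/21 = 0.57143
  class_2: TP=9, FP=3+2+2+0=7, FN=1+1+0+0=2 → 18/27 = 0.66667
  class_3: TP=13, FP=1+0+0+0=1, FN=5+0+2+2=9 → 26/36 = 0.72222
  class_4: TP=7, FP=0+2+0+2=4, FN=0+0+0+0=0 → 14/18 = 0.77778
Lowest is class 'class_0' with F1 score = 0.3636.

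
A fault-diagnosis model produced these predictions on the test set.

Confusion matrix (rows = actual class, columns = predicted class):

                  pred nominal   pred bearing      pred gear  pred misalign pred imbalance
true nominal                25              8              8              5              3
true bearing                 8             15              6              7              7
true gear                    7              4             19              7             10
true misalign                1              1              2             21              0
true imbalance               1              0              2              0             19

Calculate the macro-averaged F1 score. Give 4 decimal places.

Per-class F1 score (2·TP/(2·TP+FP+FN)):
  nominal: TP=25, FP=8+7+1+1=17, FN=8+8+5+3=24 → 50/91 = 0.54945
  bearing: TP=15, FP=8+4+1+0=13, FN=8+6+7+7=28 → 30/71 = 0.42254
  gear: TP=19, FP=8+6+2+2=18, FN=7+4+7+10=28 → 38/84 = 0.45238
  misalign: TP=21, FP=5+7+7+0=19, FN=1+1+2+0=4 → 42/65 = 0.64615
  imbalance: TP=19, FP=3+7+10+0=20, FN=1+0+2+0=3 → 38/61 = 0.62295
Macro-F1 score = mean = (0.54945 + 0.42254 + 0.45238 + 0.64615 + 0.62295) / 5 = 0.5387

0.5387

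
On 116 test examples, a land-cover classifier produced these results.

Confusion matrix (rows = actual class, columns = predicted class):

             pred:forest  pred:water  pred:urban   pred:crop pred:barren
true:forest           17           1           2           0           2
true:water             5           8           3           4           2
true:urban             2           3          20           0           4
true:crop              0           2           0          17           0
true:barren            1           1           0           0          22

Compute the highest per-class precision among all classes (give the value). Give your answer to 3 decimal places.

0.810

Per-class precision (TP/(TP+FP)):
  forest: TP=17, FP=5+2+0+1=8 → 17/25 = 0.6800
  water: TP=8, FP=1+3+2+1=7 → 8/15 = 0.5333
  urban: TP=20, FP=2+3+0+0=5 → 20/25 = 0.8000
  crop: TP=17, FP=0+4+0+0=4 → 17/21 = 0.8095
  barren: TP=22, FP=2+2+4+0=8 → 22/30 = 0.7333
Highest is class 'crop' with precision = 0.810.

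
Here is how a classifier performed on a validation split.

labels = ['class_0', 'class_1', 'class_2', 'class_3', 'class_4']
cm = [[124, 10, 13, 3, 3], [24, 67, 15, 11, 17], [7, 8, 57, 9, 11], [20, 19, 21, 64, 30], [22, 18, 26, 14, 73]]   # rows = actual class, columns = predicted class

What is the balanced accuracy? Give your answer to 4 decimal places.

0.5645

Balanced accuracy = mean of per-class recall.
  class_0: recall = 124/153 = 0.81046
  class_1: recall = 67/134 = 0.50000
  class_2: recall = 57/92 = 0.61957
  class_3: recall = 64/154 = 0.41558
  class_4: recall = 73/153 = 0.47712
Mean = (0.81046 + 0.50000 + 0.61957 + 0.41558 + 0.47712) / 5 = 0.5645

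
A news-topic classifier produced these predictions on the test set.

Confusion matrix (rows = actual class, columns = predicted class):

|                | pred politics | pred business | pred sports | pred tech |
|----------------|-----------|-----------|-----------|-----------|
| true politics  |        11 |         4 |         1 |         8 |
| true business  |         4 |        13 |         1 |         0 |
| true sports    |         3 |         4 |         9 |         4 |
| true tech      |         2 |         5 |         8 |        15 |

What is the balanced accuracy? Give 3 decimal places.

0.533

Balanced accuracy = mean of per-class recall.
  politics: recall = 11/24 = 0.4583
  business: recall = 13/18 = 0.7222
  sports: recall = 9/20 = 0.4500
  tech: recall = 15/30 = 0.5000
Mean = (0.4583 + 0.7222 + 0.4500 + 0.5000) / 4 = 0.533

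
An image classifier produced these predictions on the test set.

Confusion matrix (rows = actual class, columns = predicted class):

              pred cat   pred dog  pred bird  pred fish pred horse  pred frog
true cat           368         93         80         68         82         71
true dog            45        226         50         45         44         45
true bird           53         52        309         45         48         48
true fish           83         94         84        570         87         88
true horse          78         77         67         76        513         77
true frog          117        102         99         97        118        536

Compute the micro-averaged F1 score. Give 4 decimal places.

Micro-averaging pools counts across classes: ΣTP=2522, ΣFP=2213, ΣFN=2213.
Micro-F1 score = 2·TP/(2·TP+FP+FN) on pooled counts = 0.5326 (equals overall accuracy in single-label multiclass).

0.5326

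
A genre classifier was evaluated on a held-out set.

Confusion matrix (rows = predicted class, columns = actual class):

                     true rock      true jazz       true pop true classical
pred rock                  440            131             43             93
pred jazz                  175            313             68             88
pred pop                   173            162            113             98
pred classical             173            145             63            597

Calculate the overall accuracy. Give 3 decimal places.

0.509

Accuracy = trace / total = (440+313+113+597=1463) / 2875 = 1463/2875 = 0.509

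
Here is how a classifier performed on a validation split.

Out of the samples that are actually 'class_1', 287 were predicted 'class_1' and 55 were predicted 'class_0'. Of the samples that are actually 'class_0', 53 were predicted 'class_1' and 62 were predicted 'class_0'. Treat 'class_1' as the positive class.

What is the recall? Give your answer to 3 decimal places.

Recall = TP/(TP+FN) = 287/(287+55) = 287/342 = 0.839

0.839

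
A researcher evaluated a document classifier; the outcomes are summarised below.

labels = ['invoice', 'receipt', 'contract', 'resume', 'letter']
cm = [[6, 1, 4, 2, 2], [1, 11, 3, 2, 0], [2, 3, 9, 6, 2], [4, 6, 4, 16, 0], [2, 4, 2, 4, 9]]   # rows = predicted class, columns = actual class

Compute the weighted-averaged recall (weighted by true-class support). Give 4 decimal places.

0.4857

Per-class recall (TP/(TP+FN)):
  invoice: TP=6, FN=1+2+4+2=9 → 6/15 = 0.40000
  receipt: TP=11, FN=1+3+6+4=14 → 11/25 = 0.44000
  contract: TP=9, FN=4+3+4+2=13 → 9/22 = 0.40909
  resume: TP=16, FN=2+2+6+4=14 → 16/30 = 0.53333
  letter: TP=9, FN=2+0+2+0=4 → 9/13 = 0.69231
Weighted-recall = Σ (supportᵢ/N)·recallᵢ with N=105: (15/105)·0.40000 + (25/105)·0.44000 + (22/105)·0.40909 + (30/105)·0.53333 + (13/105)·0.69231 = 0.4857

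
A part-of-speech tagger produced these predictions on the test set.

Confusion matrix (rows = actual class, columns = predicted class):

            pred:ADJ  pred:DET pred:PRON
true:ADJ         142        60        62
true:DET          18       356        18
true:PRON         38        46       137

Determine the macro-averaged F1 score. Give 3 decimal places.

Per-class F1 score (2·TP/(2·TP+FP+FN)):
  ADJ: TP=142, FP=18+38=56, FN=60+62=122 → 284/462 = 0.6147
  DET: TP=356, FP=60+46=106, FN=18+18=36 → 712/854 = 0.8337
  PRON: TP=137, FP=62+18=80, FN=38+46=84 → 274/438 = 0.6256
Macro-F1 score = mean = (0.6147 + 0.8337 + 0.6256) / 3 = 0.691

0.691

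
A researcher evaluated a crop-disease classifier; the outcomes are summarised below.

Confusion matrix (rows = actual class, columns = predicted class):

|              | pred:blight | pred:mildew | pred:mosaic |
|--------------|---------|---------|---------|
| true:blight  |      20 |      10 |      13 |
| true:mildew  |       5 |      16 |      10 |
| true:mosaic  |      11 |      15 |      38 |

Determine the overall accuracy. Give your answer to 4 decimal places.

0.5362

Accuracy = trace / total = (20+16+38=74) / 138 = 74/138 = 0.5362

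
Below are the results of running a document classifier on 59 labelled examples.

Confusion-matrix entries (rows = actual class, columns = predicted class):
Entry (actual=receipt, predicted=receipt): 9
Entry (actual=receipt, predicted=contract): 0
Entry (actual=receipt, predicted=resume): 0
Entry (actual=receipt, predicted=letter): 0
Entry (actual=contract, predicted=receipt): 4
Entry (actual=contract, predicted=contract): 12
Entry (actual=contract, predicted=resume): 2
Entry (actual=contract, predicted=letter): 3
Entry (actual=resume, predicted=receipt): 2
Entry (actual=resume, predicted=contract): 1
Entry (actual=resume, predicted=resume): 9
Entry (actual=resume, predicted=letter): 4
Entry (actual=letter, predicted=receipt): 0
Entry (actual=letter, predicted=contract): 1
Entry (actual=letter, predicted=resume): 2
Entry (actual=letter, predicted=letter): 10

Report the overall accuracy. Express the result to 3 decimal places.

Accuracy = trace / total = (9+12+9+10=40) / 59 = 40/59 = 0.678

0.678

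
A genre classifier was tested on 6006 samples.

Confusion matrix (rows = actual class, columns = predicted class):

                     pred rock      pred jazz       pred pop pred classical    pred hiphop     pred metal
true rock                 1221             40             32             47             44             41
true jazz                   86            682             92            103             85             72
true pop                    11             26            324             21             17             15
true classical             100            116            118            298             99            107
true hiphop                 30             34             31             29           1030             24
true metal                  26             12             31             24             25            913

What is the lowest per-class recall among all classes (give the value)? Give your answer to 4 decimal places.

Per-class recall (TP/(TP+FN)):
  rock: TP=1221, FN=40+32+47+44+41=204 → 1221/1425 = 0.85684
  jazz: TP=682, FN=86+92+103+85+72=438 → 682/1120 = 0.60893
  pop: TP=324, FN=11+26+21+17+15=90 → 324/414 = 0.78261
  classical: TP=298, FN=100+116+118+99+107=540 → 298/838 = 0.35561
  hiphop: TP=1030, FN=30+34+31+29+24=148 → 1030/1178 = 0.87436
  metal: TP=913, FN=26+12+31+24+25=118 → 913/1031 = 0.88555
Lowest is class 'classical' with recall = 0.3556.

0.3556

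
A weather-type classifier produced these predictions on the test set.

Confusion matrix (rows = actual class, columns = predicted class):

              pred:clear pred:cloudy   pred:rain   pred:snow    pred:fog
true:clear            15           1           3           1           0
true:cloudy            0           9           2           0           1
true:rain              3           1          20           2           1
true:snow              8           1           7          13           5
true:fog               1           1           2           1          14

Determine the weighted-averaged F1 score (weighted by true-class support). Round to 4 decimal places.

Per-class F1 score (2·TP/(2·TP+FP+FN)):
  clear: TP=15, FP=0+3+8+1=12, FN=1+3+1+0=5 → 30/47 = 0.63830
  cloudy: TP=9, FP=1+1+1+1=4, FN=0+2+0+1=3 → 18/25 = 0.72000
  rain: TP=20, FP=3+2+7+2=14, FN=3+1+2+1=7 → 40/61 = 0.65574
  snow: TP=13, FP=1+0+2+1=4, FN=8+1+7+5=21 → 26/51 = 0.50980
  fog: TP=14, FP=0+1+1+5=7, FN=1+1+2+1=5 → 28/40 = 0.70000
Weighted-F1 score = Σ (supportᵢ/N)·F1 scoreᵢ with N=112: (20/112)·0.63830 + (12/112)·0.72000 + (27/112)·0.65574 + (34/112)·0.50980 + (19/112)·0.70000 = 0.6227

0.6227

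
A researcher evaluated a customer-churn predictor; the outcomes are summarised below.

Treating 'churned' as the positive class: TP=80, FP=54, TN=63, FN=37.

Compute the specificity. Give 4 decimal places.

Specificity = TN/(TN+FP) = 63/(63+54) = 0.5385

0.5385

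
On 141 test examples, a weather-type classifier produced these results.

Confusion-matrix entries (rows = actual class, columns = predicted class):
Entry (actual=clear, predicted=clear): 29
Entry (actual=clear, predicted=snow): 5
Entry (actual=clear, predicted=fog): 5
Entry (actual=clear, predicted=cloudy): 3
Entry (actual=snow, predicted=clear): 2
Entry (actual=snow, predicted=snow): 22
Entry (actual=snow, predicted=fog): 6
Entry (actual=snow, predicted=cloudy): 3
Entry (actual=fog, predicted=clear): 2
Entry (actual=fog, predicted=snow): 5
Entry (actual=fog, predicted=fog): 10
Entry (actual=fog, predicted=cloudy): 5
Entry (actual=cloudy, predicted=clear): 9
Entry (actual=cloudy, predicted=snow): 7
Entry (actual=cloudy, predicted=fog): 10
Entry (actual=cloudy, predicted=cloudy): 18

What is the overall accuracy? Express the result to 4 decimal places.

0.5603

Accuracy = trace / total = (29+22+10+18=79) / 141 = 79/141 = 0.5603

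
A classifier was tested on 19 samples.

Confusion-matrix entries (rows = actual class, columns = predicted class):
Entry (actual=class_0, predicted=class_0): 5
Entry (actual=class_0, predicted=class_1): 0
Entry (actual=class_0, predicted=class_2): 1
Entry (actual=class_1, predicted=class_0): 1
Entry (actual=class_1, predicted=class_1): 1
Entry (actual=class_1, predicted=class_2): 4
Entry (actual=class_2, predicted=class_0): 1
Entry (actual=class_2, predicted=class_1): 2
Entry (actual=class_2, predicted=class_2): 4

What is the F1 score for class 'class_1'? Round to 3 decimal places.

Treat 'class_1' as positive and all other classes as negative.
F1 score = 2·TP/(2·TP+FP+FN).
class_1: TP=1, FP=0+2=2, FN=1+4=5 → 2/9 = 0.2222

0.222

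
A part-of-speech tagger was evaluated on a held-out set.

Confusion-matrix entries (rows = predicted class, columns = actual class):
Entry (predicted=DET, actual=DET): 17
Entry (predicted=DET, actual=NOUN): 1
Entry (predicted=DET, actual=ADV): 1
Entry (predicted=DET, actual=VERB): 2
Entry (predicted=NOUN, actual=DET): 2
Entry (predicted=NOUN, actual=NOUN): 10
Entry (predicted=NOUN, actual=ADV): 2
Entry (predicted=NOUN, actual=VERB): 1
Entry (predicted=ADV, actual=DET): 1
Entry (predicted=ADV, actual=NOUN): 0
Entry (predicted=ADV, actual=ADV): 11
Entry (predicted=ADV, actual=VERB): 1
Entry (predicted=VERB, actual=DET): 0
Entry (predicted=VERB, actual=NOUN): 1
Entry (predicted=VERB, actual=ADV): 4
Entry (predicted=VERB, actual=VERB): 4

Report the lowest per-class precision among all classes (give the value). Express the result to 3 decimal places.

Per-class precision (TP/(TP+FP)):
  DET: TP=17, FP=1+1+2=4 → 17/21 = 0.8095
  NOUN: TP=10, FP=2+2+1=5 → 10/15 = 0.6667
  ADV: TP=11, FP=1+0+1=2 → 11/13 = 0.8462
  VERB: TP=4, FP=0+1+4=5 → 4/9 = 0.4444
Lowest is class 'VERB' with precision = 0.444.

0.444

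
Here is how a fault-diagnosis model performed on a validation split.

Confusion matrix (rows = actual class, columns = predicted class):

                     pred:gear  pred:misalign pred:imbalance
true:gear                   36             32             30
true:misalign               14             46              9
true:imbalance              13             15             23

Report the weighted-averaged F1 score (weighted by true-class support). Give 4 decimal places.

0.4760

Per-class F1 score (2·TP/(2·TP+FP+FN)):
  gear: TP=36, FP=14+13=27, FN=32+30=62 → 72/161 = 0.44720
  misalign: TP=46, FP=32+15=47, FN=14+9=23 → 92/162 = 0.56790
  imbalance: TP=23, FP=30+9=39, FN=13+15=28 → 46/113 = 0.40708
Weighted-F1 score = Σ (supportᵢ/N)·F1 scoreᵢ with N=218: (98/218)·0.44720 + (69/218)·0.56790 + (51/218)·0.40708 = 0.4760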